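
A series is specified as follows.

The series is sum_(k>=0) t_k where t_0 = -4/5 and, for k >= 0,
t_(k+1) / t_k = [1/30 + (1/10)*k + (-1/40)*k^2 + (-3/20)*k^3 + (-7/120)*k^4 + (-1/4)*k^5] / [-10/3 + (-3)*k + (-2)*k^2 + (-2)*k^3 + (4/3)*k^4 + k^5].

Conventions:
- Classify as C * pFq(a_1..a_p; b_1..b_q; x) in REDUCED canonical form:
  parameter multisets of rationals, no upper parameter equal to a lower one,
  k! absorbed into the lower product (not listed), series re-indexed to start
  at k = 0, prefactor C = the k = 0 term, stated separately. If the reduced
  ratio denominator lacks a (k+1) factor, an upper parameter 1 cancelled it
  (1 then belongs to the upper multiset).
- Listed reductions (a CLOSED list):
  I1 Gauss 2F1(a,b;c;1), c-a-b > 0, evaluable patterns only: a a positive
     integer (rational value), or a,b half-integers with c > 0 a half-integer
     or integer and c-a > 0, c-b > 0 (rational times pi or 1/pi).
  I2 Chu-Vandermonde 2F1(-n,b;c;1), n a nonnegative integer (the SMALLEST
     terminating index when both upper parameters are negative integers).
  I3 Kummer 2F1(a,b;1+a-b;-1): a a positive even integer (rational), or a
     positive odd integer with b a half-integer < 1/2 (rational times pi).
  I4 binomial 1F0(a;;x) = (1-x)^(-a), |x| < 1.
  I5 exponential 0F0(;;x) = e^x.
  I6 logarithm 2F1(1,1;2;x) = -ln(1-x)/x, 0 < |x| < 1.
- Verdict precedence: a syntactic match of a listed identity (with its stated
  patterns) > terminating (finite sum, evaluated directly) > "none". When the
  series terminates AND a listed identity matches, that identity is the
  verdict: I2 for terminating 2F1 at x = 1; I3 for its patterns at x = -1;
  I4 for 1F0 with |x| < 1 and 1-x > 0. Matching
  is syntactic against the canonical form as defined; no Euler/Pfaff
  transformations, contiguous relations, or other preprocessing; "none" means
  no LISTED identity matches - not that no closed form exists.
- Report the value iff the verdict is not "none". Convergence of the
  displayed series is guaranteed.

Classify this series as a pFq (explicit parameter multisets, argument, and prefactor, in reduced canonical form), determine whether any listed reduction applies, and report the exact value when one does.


Reduced: x = -1/4, 3F2, upper = {-2/3, 2/5, 1/2}, lower = {-5/3, 2}, C = -4/5. Verdict: none. Every listed pattern misses the 3F2 form at -1/4, upper {-2/3, 2/5, 1/2}.

Structural cue: t_0 = -4/5 here, and the ratio is unreduced: k^2 + 1 divides both sides (C = -4/5, x = -1/4).
Ratio: r(k) = (-1/4) * (k-2/3) (k+2/5) (k+1/2) / [(k-5/3) (k+2) (k+1)] - rational; roots negated = parameters, x = (-1/4), C = -4/5.


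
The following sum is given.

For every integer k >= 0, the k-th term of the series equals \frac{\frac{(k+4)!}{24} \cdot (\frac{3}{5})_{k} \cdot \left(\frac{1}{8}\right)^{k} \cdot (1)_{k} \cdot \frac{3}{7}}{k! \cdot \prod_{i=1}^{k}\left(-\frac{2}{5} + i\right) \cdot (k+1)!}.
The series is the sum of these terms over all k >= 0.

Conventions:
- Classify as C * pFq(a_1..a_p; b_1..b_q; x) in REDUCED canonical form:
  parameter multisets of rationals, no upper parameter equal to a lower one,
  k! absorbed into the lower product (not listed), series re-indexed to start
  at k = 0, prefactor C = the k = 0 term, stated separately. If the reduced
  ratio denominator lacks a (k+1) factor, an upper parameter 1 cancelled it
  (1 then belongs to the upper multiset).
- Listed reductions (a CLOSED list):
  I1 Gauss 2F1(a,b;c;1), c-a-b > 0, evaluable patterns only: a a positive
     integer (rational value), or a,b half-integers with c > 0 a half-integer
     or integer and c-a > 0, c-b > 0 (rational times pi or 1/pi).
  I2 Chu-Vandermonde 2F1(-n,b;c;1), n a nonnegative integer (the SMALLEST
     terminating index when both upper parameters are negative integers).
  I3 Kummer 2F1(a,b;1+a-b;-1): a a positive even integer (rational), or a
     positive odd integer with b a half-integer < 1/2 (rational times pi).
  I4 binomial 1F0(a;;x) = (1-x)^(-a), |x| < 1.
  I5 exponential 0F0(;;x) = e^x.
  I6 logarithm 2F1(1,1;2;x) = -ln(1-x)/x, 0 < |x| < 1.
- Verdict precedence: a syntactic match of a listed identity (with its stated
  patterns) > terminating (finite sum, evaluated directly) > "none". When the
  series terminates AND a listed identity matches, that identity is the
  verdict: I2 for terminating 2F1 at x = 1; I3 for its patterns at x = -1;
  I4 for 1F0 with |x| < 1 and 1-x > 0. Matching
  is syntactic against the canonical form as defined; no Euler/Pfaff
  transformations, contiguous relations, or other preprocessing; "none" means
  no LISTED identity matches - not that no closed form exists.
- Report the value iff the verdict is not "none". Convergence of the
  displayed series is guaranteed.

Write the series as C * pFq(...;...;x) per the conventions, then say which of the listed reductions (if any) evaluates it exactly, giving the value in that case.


This is \frac{3}{7} * 2F1(1, 5; 2; \frac{1}{8}) in reduced canonical form. Verdict: none (x = \frac{1}{8}): each listed identity misses the multisets {1, 5} ; {2}.

Structural cue: x = \frac{1}{8} and the factorial ratio (C = 3/7) (k+a-1)!/(a-1)! is a rising factorial (a)_k.
Ratio: r(k) = \frac{1}{8} * (k+1) (k+5) / [(k+2) (k+1)] - rational; roots negated = parameters, x = \frac{1}{8}, C = \frac{3}{7}.


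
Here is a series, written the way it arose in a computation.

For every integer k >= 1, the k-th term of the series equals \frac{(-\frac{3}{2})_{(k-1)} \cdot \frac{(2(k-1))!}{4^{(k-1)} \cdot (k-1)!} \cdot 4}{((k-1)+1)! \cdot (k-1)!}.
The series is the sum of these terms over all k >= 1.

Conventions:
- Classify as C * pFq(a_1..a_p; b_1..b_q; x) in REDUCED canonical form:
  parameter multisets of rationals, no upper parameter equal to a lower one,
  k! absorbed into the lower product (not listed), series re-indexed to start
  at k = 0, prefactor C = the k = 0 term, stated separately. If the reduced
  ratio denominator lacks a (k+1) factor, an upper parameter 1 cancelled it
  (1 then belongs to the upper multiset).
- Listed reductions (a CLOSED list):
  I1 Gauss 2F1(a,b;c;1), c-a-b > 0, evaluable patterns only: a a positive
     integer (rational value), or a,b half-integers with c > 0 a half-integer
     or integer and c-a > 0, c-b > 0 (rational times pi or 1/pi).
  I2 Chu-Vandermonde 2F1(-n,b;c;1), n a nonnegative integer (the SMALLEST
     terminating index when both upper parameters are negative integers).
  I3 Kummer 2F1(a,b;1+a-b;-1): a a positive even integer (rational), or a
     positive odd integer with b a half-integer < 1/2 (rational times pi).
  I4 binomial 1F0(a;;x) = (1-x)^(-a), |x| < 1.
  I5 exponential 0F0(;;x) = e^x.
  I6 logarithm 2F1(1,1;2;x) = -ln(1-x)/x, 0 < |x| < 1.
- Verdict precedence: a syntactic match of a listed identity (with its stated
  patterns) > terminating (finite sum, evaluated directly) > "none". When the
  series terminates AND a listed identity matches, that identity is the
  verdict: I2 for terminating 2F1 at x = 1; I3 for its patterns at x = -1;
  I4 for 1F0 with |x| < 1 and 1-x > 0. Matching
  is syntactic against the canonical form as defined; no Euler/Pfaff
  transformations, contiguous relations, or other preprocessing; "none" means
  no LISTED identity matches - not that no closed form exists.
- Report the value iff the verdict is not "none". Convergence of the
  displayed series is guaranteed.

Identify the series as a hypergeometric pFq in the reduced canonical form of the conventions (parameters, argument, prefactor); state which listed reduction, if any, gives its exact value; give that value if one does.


Key step: t_0 being 4, the denominator's factorial ratio (C = 4) is a lower Pochhammer.
Step ratio: r(k) = 1 * (k-\frac{3}{2}) (k+\frac{1}{2}) / [(k+2) (k+1)] ; factor over Q: parameters, x = 1, and C = 4.

This is 4 * 2F1(-\frac{3}{2}, \frac{1}{2}; 2; 1) in reduced canonical form. Verdict: this is Gauss's theorem I1 (half-integer case) (x = 1; upper {-\frac{3}{2}, \frac{1}{2}} half-integers, c = 2 in the evaluable pattern). Hence: \frac{128}{15} / \pi.


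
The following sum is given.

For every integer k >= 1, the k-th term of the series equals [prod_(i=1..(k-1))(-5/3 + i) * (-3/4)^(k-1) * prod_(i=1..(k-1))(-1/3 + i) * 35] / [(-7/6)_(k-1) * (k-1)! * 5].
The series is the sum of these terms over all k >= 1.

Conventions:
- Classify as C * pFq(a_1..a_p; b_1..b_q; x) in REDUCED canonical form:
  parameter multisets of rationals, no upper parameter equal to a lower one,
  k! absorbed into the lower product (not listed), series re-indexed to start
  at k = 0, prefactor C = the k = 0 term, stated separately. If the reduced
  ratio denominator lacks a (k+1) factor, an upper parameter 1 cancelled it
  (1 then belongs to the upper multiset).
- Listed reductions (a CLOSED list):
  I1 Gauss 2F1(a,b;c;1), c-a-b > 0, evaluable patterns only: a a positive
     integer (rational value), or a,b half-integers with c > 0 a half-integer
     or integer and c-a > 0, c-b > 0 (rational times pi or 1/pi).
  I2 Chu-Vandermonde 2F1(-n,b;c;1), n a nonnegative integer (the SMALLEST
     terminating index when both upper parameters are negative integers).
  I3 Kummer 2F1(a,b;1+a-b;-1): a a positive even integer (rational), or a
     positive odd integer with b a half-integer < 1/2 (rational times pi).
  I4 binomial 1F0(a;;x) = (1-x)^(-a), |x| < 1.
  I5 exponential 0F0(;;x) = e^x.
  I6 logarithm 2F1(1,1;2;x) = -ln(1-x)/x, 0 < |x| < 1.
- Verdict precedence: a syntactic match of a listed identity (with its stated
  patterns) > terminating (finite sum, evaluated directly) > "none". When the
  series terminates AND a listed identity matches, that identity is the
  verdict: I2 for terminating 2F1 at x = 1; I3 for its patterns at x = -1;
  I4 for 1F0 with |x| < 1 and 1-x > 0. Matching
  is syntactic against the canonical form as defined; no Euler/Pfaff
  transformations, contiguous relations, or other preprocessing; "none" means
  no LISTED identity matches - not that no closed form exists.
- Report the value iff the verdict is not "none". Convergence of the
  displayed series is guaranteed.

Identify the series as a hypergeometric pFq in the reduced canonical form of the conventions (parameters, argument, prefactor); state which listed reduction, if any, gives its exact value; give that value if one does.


With C = 7: the canonical form is 2F1(-2/3, 2/3; -7/6; -3/4). Verdict: none. No listed pattern accepts 2F1(-2/3, 2/3; -7/6; -3/4).

Key step: t_0 = 7 here, and the constant factors (C = 7, x = -3/4) combine into one prefactor.
Ratio: r(k) = (-3/4) * (k-2/3) (k+2/3) / [(k-7/6) (k+1)] - rational in k, leading ratio (-3/4); with t_0 = 7, classification follows.


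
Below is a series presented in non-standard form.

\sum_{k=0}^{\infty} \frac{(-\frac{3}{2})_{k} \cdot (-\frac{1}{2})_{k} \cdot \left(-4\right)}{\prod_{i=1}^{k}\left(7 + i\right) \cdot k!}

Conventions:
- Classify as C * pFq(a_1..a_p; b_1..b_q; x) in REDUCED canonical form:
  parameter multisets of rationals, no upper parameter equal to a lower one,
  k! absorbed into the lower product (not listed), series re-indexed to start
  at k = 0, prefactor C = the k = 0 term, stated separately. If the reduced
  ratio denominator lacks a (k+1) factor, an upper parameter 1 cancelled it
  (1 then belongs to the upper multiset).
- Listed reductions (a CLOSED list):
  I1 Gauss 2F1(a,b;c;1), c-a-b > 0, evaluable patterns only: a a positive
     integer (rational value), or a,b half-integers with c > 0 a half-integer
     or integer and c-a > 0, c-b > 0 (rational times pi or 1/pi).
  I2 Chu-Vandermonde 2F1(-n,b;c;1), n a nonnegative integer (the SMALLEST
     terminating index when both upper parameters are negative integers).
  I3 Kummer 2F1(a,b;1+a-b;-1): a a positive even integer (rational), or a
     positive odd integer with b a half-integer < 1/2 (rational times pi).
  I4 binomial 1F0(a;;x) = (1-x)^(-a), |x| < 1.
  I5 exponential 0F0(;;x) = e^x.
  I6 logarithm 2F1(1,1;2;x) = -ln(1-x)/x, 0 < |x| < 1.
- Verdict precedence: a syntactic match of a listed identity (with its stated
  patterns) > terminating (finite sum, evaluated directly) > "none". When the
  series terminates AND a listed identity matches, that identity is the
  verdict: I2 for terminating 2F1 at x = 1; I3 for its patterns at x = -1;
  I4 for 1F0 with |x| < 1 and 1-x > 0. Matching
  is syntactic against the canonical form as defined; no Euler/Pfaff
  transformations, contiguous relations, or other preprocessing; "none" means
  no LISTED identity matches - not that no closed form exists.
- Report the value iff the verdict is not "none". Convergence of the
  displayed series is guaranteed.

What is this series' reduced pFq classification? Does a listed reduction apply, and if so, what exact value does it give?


The series (x = 1) is 2F1: upper {-\frac{3}{2}, -\frac{1}{2}}, lower {8}, prefactor -4. Verdict (x = 1): the half-integer Gauss pattern (I1) applies (x = 1; upper {-\frac{3}{2}, -\frac{1}{2}} half-integers, c = 8 in the evaluable pattern). Its exact value is \left(-\frac{1073741824}{78217425}\right) / \pi.

First insight: t_0 being -4, the lower running product (C = -4, x = 1) is a rising factorial.
Step ratio: r(k) = 1 * (k-\frac{3}{2}) (k-\frac{1}{2}) / [(k+8) (k+1)] ; factor over Q: parameters, x = 1, and C = -4.


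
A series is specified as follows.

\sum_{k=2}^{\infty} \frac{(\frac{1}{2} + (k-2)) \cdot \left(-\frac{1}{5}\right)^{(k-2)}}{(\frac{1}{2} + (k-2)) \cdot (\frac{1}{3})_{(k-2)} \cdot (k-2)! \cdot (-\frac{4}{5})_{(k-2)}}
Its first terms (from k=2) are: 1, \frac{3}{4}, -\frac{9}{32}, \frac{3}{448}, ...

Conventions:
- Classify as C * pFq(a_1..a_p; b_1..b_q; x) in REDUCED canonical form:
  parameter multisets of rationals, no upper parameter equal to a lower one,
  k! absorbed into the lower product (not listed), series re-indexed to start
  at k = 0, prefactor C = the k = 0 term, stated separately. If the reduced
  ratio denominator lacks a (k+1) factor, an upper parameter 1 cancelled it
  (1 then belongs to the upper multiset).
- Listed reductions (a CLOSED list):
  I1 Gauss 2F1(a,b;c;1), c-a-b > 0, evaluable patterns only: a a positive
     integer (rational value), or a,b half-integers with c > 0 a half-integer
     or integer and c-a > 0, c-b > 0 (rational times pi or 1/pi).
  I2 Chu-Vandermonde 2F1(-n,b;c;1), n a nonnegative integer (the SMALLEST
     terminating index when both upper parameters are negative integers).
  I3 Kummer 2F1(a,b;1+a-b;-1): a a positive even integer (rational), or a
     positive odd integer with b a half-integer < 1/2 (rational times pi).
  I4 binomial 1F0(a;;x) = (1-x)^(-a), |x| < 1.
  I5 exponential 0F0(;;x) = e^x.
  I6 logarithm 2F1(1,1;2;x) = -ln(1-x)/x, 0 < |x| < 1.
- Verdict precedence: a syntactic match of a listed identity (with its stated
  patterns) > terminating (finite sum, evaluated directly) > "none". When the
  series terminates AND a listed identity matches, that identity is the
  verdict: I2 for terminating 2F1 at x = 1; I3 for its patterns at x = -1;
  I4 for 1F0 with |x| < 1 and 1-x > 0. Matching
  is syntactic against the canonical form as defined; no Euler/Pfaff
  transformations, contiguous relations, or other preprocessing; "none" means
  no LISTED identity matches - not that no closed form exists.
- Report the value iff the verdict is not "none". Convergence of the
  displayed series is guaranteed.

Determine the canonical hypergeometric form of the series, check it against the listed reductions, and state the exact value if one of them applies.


x = -\frac{1}{5} here; the reduced form reads 0F2, upper {-}, lower {-\frac{4}{5}, \frac{1}{3}}, C = 1. Verdict: none. A 0F2 with upper {-} fits none of I1-I6 at x = -\frac{1}{5}; the sum runs forever.

Structural cue: x = -\frac{1}{5} and k + 1/2 divides numerator and denominator alike; C = 1 after cancelling.
Step ratio: r(k) = -\frac{1}{5} * 1 / [(k-\frac{4}{5}) (k+\frac{1}{3}) (k+1)] - rational in k, leading ratio -\frac{1}{5}; with t_0 = 1, classification follows.


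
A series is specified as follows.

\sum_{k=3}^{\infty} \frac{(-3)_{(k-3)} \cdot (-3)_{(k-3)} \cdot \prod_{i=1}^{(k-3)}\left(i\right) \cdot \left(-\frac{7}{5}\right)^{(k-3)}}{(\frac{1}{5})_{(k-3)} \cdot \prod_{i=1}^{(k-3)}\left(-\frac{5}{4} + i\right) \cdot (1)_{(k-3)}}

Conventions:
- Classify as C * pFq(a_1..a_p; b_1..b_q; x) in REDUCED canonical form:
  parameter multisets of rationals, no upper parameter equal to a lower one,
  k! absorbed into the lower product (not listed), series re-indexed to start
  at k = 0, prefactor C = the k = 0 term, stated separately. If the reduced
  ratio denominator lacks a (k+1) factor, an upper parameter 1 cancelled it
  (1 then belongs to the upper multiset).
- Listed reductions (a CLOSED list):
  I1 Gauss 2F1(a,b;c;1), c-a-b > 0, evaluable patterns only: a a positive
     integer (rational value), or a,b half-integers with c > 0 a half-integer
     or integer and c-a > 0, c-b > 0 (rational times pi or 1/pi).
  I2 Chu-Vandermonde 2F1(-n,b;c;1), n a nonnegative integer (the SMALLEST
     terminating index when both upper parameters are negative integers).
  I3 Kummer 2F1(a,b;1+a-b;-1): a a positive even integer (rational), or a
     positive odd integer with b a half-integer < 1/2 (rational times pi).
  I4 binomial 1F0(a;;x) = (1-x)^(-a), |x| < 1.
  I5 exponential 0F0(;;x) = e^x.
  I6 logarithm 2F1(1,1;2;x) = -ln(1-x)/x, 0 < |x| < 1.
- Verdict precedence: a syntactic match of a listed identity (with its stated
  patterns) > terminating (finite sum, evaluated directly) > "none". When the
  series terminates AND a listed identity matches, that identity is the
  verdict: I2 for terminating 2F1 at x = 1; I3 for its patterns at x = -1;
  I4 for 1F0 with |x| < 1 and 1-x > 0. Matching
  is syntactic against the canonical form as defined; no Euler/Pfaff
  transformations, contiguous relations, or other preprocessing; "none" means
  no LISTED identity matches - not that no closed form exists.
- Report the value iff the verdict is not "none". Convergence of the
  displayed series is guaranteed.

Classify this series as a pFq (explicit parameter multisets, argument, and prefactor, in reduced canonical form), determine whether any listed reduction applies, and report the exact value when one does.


Prefactor 1, argument -\frac{7}{5}: 3F2 with upper {-3, -3, 1} over lower {-\frac{1}{4}, \frac{1}{5}}. Verdict: terminating - no listed pattern fits, but -3 in the upper list cuts the series at k = 3; direct evaluation. Hence: -\frac{8193}{11}.

Key step: t_0 being 1, the running product (prefactor 1) telescopes to a rising factorial.
Consecutive-term ratio: r(k) = -\frac{7}{5} * (k-3) (k-3) (k+1) / [(k-\frac{1}{4}) (k+\frac{1}{5}) (k+1)] - poly over poly, x = -\frac{7}{5} from leading terms; C = 1 at k = 0.


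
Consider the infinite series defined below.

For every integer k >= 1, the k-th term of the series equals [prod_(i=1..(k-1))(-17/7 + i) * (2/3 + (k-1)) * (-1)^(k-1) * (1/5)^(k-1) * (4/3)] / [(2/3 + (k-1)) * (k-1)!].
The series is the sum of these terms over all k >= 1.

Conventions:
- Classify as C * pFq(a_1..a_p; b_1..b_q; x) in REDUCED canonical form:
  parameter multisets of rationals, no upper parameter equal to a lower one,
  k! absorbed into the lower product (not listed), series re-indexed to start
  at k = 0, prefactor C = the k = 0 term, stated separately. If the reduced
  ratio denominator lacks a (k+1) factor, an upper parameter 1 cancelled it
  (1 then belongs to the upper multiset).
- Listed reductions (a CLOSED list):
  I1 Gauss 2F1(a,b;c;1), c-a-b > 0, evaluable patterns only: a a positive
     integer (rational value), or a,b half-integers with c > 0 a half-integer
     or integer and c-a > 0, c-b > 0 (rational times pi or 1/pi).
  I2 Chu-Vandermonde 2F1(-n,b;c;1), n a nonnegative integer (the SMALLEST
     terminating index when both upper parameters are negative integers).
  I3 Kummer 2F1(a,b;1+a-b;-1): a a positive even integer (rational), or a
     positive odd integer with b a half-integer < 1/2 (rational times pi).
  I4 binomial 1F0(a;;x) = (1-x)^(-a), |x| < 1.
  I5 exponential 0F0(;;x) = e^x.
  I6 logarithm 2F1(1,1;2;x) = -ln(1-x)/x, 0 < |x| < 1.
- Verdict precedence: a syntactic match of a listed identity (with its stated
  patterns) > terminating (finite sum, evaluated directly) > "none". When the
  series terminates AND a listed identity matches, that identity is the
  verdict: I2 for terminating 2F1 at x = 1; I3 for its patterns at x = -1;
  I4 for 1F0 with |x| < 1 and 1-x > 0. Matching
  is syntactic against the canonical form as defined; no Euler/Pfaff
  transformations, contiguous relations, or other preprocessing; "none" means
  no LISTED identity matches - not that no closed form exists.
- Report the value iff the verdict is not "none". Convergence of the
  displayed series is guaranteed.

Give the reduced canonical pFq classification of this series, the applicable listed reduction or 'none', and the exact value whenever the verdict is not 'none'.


Key step: with t_0 = 4/3, the running product (C = 4/3, x = -1/5) telescopes to a rising factorial.
Step ratio: r(k) = (-1/5) * (k-10/7) / [(k+1)] - rational in k, leading ratio (-1/5); with t_0 = 4/3, classification follows.

Prefactor 4/3, argument -1/5: 1F0 with upper {-10/7} over lower {-}. Verdict: this is binomial (I4) (the 1F0 binomial series: exponent 10/7, x = -1/5). Value: (4/3) * (6/5)^(10/7).


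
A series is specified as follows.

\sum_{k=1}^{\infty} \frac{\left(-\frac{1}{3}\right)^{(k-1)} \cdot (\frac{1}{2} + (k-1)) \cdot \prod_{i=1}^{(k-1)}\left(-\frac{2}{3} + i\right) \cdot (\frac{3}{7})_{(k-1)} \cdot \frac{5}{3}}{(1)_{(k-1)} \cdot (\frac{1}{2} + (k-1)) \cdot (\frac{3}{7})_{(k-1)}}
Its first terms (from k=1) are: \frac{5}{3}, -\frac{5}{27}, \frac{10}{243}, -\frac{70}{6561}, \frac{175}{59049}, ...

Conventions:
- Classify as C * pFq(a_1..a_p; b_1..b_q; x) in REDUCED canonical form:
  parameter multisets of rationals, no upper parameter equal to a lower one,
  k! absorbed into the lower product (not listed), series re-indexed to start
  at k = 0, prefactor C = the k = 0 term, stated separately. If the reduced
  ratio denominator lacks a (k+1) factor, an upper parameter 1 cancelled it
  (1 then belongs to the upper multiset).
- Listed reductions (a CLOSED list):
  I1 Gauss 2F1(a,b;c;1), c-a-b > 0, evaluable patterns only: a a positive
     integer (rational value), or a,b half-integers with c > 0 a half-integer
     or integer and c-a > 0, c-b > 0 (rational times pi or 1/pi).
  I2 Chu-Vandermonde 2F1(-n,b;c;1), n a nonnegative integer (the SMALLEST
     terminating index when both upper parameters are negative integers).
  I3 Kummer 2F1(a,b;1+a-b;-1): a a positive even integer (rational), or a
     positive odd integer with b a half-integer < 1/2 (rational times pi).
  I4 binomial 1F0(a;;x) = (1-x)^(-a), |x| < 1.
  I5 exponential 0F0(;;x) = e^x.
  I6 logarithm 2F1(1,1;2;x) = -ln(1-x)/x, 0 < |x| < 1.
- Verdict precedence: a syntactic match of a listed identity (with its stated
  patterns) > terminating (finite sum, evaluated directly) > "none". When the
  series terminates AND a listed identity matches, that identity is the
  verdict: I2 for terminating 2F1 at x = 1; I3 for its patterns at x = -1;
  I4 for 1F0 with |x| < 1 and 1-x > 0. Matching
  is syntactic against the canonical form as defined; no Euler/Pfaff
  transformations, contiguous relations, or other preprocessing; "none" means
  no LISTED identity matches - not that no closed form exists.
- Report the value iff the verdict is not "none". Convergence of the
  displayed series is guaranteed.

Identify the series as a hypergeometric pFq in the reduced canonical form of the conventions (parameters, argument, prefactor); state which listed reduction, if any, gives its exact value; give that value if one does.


Key step: x = -\frac{1}{3} and the parameter 3/7 appears in both the upper and lower lists and cancels (alongside the other common factor).
Step ratio: r(k) = -\frac{1}{3} * (k+\frac{1}{3}) / [(k+1)] - rational; roots negated = parameters, x = -\frac{1}{3}, C = \frac{5}{3}.

Prefactor \frac{5}{3}, argument -\frac{1}{3}: 1F0 with upper {\frac{1}{3}} over lower {-}. Verdict: this is binomial (I4) (the 1F0 binomial series: exponent -1/3, x = -\frac{1}{3}). Its exact value is \frac{5}{3} \cdot \left(\frac{4}{3}\right)^{-\frac{1}{3}}.


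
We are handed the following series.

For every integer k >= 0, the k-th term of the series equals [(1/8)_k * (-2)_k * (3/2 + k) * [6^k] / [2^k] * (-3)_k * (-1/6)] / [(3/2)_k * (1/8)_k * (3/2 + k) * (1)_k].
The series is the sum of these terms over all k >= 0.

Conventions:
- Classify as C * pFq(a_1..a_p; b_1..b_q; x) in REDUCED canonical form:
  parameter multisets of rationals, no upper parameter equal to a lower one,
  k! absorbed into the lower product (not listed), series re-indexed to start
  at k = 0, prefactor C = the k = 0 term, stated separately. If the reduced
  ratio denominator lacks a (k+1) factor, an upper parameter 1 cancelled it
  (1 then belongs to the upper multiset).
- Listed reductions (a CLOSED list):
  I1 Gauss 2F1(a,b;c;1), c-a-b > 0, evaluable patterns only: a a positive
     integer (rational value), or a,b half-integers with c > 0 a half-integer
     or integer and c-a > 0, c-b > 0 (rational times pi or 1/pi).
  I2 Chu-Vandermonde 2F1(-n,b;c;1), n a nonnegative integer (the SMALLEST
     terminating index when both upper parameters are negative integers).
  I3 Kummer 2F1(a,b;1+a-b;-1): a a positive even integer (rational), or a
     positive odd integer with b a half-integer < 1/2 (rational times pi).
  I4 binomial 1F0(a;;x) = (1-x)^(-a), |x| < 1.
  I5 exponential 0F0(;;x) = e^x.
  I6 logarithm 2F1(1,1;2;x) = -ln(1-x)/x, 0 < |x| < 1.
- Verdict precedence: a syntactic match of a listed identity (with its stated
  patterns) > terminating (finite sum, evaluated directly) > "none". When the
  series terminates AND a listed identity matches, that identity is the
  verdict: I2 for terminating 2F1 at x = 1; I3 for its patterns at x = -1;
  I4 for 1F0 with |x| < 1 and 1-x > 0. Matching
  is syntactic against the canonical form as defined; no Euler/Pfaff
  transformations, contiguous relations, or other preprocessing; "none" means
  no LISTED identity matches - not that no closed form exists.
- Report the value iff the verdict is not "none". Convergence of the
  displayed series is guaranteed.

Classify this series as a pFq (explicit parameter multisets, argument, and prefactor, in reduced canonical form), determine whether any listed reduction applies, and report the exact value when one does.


Key step: from the first term -1/6: (1)_k (C = -1/6) is k! itself.
Term ratio: r(k) = 3 * (k-3) (k-2) / [(k+3/2) (k+1)] ; factor over Q: parameters, x = 3, and C = -1/6.

This is -1/6 * 2F1(-3, -2; 3/2; 3) in reduced canonical form. Verdict: terminating at k = 2: the factor (-2)_k kills every later term; summing the 3 survivors is exact. Its exact value is -137/30.


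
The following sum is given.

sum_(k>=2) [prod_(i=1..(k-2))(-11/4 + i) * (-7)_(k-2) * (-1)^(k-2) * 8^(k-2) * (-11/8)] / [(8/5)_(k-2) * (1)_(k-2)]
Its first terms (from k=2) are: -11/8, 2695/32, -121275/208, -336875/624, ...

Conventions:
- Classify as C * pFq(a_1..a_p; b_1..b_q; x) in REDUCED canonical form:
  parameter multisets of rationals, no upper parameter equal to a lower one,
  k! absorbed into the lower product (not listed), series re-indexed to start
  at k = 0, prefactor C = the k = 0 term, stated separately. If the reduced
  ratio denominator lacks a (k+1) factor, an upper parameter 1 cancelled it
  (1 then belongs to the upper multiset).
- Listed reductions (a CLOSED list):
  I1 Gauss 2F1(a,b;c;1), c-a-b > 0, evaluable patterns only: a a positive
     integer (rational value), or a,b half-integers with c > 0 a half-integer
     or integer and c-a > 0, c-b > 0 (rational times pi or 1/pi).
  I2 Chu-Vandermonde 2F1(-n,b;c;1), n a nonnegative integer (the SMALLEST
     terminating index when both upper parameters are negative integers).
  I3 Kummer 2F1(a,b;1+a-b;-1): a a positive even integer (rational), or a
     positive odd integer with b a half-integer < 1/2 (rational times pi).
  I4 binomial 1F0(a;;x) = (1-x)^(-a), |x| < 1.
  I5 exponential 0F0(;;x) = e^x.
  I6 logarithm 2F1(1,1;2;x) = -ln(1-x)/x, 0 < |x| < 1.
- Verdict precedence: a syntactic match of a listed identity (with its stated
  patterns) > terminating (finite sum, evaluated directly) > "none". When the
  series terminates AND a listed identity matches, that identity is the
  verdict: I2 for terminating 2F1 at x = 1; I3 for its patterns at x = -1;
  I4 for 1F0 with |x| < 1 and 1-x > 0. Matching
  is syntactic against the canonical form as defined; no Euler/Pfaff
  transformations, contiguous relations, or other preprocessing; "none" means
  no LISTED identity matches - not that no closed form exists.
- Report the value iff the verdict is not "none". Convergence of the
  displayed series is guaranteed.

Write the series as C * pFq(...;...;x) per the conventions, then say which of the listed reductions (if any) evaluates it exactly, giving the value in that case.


The tell: t_0 = -11/8 here, and the running product (prefactor -11/8) telescopes to a rising factorial.
Step ratio: r(k) = (-8) * (k-7) (k-7/4) / [(k+8/5) (k+1)] ; factor over Q: parameters, x = (-8), and C = -11/8.

Prefactor -11/8, argument -8: 2F1 with upper {-7, -7/4} over lower {8/5}. Verdict: terminating - upper -7 stops the sum at k = 7; the 8 terms are added exactly. Sum: -5098574557/545376.


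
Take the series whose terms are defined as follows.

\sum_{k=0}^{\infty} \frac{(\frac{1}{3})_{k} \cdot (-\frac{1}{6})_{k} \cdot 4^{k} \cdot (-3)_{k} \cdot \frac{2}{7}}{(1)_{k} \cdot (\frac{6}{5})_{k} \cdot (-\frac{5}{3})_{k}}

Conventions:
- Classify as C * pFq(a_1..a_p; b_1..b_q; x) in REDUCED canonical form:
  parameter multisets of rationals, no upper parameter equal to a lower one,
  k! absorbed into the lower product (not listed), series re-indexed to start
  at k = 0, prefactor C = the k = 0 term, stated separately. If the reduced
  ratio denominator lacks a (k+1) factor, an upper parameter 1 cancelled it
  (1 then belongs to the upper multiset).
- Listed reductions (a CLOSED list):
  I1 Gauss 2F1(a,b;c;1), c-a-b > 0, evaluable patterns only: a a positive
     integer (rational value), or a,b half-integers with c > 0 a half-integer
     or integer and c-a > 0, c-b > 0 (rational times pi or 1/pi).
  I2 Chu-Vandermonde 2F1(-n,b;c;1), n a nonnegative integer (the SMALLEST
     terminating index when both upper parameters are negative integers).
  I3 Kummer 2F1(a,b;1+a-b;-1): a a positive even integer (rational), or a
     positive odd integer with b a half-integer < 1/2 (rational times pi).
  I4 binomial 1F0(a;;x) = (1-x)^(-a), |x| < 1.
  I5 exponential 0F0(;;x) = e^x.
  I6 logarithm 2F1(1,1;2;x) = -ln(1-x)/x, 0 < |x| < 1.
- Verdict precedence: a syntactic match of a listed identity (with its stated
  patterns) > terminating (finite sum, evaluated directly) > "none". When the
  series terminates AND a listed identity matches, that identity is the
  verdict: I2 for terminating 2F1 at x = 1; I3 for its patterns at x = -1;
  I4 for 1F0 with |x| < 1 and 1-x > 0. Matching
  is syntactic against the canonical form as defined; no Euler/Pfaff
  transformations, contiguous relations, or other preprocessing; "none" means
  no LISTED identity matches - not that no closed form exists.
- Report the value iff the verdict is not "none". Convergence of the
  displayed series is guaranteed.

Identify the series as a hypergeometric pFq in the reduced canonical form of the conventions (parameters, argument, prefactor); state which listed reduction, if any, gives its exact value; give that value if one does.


The series (x = 4) is 3F2: upper {-3, -\frac{1}{6}, \frac{1}{3}}, lower {-\frac{5}{3}, \frac{6}{5}}, prefactor \frac{2}{7}. Verdict: terminating - no listed pattern fits, but -3 in the upper list cuts the series at k = 3; direct evaluation. Value: \frac{9013}{6237}.

First insight: t_0 = \frac{2}{7} here, and (1)_k (prefactor 2/7) is k! itself.
Ratio: r(k) = 4 * (k-3) (k-\frac{1}{6}) (k+\frac{1}{3}) / [(k-\frac{5}{3}) (k+\frac{6}{5}) (k+1)] ; factor over Q: parameters, x = 4, and C = \frac{2}{7}.


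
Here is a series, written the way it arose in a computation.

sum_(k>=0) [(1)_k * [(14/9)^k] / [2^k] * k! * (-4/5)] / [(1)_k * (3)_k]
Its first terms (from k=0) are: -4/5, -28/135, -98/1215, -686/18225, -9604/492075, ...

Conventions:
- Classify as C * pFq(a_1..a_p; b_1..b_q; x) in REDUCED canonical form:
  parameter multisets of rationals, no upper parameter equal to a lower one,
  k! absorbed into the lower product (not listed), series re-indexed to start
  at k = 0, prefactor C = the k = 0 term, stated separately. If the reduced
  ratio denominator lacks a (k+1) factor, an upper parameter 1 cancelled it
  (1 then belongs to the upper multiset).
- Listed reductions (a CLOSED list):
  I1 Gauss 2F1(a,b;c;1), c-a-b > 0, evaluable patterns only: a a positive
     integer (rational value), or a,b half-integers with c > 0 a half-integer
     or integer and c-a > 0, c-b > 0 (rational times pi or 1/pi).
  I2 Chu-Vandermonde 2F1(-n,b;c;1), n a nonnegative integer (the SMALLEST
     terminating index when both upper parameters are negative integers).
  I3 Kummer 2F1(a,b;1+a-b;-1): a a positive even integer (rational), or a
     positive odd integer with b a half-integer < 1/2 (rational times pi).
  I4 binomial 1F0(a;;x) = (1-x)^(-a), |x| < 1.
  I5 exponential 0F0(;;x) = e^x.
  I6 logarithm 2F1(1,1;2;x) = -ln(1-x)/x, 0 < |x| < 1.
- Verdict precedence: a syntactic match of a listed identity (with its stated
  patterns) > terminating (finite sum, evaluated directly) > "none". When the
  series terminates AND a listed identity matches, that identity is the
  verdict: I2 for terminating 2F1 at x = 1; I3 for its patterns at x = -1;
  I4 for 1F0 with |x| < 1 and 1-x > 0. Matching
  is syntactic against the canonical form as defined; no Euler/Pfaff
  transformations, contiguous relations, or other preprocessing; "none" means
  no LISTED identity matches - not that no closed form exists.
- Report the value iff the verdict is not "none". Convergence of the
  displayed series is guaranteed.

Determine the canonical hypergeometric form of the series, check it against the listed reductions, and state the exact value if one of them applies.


Prefactor -4/5, argument 7/9: 2F1 with upper {1, 1} over lower {3}. Verdict: no listed reduction: x = 7/9 and upper {1, 1} fail every I1-I6 pattern.

Structural cue: from the first term -4/5: (1)_k (C = -4/5) is k! itself.
Consecutive-term ratio: r(k) = (7/9) * (k+1) (k+1) / [(k+3) (k+1)] - rational in k, leading ratio (7/9); with t_0 = -4/5, classification follows.


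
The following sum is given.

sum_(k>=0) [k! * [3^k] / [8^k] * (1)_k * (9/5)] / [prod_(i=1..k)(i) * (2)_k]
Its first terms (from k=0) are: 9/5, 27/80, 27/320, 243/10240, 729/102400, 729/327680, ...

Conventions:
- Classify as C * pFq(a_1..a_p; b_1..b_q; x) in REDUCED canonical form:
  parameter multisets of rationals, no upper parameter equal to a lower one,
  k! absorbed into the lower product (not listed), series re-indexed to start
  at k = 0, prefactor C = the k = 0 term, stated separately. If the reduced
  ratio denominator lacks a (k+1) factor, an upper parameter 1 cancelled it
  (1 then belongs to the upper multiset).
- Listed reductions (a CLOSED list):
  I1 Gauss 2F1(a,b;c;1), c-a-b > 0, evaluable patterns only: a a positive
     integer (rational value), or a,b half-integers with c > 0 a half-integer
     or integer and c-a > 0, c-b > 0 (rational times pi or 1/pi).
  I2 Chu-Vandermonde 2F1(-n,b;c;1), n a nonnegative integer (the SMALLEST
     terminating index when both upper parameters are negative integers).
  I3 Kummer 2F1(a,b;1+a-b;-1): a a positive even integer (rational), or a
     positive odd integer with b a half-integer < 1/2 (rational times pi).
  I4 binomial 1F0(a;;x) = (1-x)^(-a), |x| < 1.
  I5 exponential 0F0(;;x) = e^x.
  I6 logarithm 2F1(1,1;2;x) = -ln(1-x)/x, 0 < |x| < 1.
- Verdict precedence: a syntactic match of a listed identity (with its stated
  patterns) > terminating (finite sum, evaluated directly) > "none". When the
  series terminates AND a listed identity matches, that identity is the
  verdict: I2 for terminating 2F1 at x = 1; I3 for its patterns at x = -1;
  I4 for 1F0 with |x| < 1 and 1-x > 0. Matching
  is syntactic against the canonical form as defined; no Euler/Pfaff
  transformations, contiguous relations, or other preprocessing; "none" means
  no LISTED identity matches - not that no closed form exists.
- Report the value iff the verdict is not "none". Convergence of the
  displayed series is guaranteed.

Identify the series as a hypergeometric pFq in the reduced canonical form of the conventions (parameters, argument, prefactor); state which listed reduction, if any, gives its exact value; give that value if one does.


Prefactor 9/5, argument 3/8: 2F1 with upper {1, 1} over lower {2}. Verdict: the I6 logarithm reduction matches (the logarithm: parameters (1,1;2), x = 3/8). Sum: (-24/5) * ln(5/8).

The tell: t_0 being 9/5, the two geometric factors (C = 9/5, x = 3/8) combine into one argument.
Ratio: r(k) = (3/8) * (k+1) (k+1) / [(k+2) (k+1)] - poly over poly, x = (3/8) from leading terms; C = 9/5 at k = 0.


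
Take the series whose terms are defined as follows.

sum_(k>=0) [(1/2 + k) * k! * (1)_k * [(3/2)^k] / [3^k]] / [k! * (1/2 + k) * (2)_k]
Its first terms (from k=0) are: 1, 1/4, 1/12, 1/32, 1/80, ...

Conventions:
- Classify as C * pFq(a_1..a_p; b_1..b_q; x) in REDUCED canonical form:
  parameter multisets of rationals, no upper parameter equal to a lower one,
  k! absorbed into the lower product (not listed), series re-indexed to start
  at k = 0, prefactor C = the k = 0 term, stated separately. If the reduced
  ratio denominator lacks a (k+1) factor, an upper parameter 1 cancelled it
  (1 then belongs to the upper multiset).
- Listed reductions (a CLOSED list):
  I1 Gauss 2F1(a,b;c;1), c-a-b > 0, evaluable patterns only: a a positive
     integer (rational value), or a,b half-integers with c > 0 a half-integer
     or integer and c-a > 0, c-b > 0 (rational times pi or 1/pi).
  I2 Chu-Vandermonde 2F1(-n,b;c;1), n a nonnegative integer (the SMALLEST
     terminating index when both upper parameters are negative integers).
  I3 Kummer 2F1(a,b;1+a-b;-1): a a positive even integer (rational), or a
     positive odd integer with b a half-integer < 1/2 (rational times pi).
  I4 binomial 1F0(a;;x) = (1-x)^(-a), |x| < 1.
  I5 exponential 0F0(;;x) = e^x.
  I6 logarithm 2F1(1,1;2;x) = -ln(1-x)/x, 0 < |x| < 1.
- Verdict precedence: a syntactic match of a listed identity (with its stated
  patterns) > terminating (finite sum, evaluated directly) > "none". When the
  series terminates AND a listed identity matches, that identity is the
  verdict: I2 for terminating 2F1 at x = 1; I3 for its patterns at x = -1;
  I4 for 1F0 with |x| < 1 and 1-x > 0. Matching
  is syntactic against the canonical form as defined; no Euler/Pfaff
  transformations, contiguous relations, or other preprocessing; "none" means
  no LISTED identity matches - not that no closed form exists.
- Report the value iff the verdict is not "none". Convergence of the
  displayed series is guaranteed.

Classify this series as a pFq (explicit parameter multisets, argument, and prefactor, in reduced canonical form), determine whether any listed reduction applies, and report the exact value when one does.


Prefactor 1, argument 1/2: 2F1 with upper {1, 1} over lower {2}. Verdict: this is logarithm (I6) (the logarithm: parameters (1,1;2), x = 1/2). Value: (-2) * ln(1/2).

Key step: t_0 = 1 here, and the two k-th powers (C = 1, x = 1/2) combine into one argument.
Consecutive-term ratio: r(k) = (1/2) * (k+1) (k+1) / [(k+2) (k+1)] ; factor over Q: parameters, x = (1/2), and C = 1.


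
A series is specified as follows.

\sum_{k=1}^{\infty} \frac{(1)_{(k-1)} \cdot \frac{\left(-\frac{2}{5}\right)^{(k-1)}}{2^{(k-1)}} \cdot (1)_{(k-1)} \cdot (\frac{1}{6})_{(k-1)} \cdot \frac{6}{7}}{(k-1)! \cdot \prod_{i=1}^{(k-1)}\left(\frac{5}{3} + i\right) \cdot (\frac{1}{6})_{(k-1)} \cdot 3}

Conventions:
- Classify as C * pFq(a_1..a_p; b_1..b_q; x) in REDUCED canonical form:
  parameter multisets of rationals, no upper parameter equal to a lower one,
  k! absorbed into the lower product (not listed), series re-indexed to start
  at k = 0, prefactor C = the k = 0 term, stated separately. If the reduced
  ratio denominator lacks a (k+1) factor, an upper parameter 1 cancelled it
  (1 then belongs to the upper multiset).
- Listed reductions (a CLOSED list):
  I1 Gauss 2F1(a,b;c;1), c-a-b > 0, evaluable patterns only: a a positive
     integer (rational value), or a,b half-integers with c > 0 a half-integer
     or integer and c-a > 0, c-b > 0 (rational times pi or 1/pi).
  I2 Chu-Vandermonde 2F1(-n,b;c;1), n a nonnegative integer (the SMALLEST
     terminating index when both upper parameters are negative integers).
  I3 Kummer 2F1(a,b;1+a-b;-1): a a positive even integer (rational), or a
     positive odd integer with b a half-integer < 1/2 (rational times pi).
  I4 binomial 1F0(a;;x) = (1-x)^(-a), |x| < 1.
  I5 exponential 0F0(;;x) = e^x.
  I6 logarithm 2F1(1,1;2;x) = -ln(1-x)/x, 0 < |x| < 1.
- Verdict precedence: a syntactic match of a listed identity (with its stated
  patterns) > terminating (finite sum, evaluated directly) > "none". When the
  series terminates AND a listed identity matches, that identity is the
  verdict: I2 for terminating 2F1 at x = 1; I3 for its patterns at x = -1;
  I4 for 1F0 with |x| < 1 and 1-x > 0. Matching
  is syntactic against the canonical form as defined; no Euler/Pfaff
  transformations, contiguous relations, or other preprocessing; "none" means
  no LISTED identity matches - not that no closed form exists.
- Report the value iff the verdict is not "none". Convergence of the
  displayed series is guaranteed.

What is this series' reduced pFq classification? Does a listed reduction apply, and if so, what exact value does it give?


Classification (C = \frac{2}{7}): 2F1 with upper {1, 1}, lower {\frac{8}{3}}, argument x = -\frac{1}{5}. Verdict: none (x = -\frac{1}{5}): each listed identity misses the multisets {1, 1} ; {\frac{8}{3}}.

Key step: t_0 = \frac{2}{7} here, and the constant factors (prefactor 2/7) combine into one prefactor.
Term ratio: r(k) = -\frac{1}{5} * (k+1) (k+1) / [(k+\frac{8}{3}) (k+1)] - rational; roots negated = parameters, x = -\frac{1}{5}, C = \frac{2}{7}.
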